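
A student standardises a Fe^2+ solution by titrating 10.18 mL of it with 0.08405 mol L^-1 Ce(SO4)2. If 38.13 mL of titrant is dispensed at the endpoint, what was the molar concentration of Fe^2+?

n(Ce(SO4)2) = 0.08405 x 0.03813 = 0.003205 mol.
From the balanced equation, 1 mol Ce(SO4)2 reacts with 1 mol Fe^2+, so n(Fe^2+) = 0.003205 x 1/1 = 0.003205 mol.
[Fe^2+] = 0.003205 / 0.01018 L = 0.315 M.

0.315 M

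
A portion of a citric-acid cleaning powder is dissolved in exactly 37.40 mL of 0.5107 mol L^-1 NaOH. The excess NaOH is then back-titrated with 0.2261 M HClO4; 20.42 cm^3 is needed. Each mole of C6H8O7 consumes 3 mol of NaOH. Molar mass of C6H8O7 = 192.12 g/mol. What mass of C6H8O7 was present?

Total n(NaOH) added = 0.5107 x 0.03740 = 0.01910 mol.
n(HClO4) used = 0.2261 x 0.02042 = 0.004617 mol, which equals the excess n(NaOH).
So n(NaOH) consumed by the sample = 0.01910 - 0.004617 = 0.01448 mol.
n(C6H8O7) = 0.01448 / 3 = 0.004828 mol.
mass = 0.004828 mol x 192.12 g/mol = 0.928 g.

0.928 g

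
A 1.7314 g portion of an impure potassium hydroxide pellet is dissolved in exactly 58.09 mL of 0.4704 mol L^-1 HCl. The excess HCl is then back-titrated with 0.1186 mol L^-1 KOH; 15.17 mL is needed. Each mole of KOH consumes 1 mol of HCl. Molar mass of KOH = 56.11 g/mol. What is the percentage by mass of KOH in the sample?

82.7%

Total n(HCl) added = 0.4704 x 0.05809 = 0.02733 mol.
n(KOH) used = 0.1186 x 0.01517 = 0.001799 mol, which equals the excess n(HCl).
So n(HCl) consumed by the sample = 0.02733 - 0.001799 = 0.02553 mol.
n(KOH) = 0.02553 / 1 = 0.02553 mol.
mass KOH = 0.02553 x 56.11 = 1.432 g, so %KOH = 1.432/1.7314 x 100 = 82.7%.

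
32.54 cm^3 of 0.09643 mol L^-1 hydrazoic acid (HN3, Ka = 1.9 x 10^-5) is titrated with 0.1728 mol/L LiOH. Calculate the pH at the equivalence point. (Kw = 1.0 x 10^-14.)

n(HN3) = 0.09643 x 0.03254 = 0.003138 mol; V(LiOH) at equivalence = 0.003138/0.1728 = 0.01816 L.
At equivalence all the acid is converted to N3-; total volume = 0.03254 + 0.01816 = 0.05070 L, so [N3-] = 0.003138/0.05070 = 0.06189 M.
Kb = Kw/Ka = 1.0e-14 / 1.9 x 10^-5 = 5.26e-10.
[OH^-] = sqrt(Kb x [N3-]) = sqrt(5.26e-10 x 0.06189) = 5.71e-6 M.
pOH = 5.24, so pH = 14.00 - 5.24 = 8.76.

8.76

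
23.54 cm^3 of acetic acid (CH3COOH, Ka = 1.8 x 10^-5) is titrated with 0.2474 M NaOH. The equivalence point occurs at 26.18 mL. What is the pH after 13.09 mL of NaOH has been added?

13.09 mL is exactly half the equivalence volume (26.18/2), i.e. the half-equivalence point.
There, n(HA) = n(A^-), so pH = pKa = -log(1.8 x 10^-5) = 4.74.

4.74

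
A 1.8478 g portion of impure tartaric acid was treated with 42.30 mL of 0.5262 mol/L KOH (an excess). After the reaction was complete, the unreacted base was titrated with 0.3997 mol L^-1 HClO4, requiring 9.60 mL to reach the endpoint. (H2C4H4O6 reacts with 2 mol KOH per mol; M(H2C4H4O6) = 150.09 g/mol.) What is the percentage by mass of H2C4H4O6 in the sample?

Total n(KOH) added = 0.5262 x 0.04230 = 0.02226 mol.
n(HClO4) used = 0.3997 x 0.009600 = 0.003837 mol, which equals the excess n(KOH).
So n(KOH) consumed by the sample = 0.02226 - 0.003837 = 0.01842 mol.
n(H2C4H4O6) = 0.01842 / 2 = 0.009211 mol.
mass H2C4H4O6 = 0.009211 x 150.09 = 1.382 g, so %H2C4H4O6 = 1.382/1.8478 x 100 = 74.8%.

74.8%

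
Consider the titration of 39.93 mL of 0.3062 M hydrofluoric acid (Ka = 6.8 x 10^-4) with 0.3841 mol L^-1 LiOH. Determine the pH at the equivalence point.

8.20

n(HF) = 0.3062 x 0.03993 = 0.01223 mol; V(LiOH) at equivalence = 0.01223/0.3841 = 0.03183 L.
At equivalence all the acid is converted to F-; total volume = 0.03993 + 0.03183 = 0.07176 L, so [F-] = 0.01223/0.07176 = 0.1704 M.
Kb = Kw/Ka = 1.0e-14 / 6.8 x 10^-4 = 1.47e-11.
[OH^-] = sqrt(Kb x [F-]) = sqrt(1.47e-11 x 0.1704) = 1.58e-6 M.
pOH = 5.80, so pH = 14.00 - 5.80 = 8.20.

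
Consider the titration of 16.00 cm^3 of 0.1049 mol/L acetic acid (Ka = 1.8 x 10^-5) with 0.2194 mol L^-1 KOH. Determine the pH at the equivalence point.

n(CH3COOH) = 0.1049 x 0.01600 = 0.001678 mol; V(KOH) at equivalence = 0.001678/0.2194 = 0.007650 L.
At equivalence all the acid is converted to CH3COO-; total volume = 0.01600 + 0.007650 = 0.02365 L, so [CH3COO-] = 0.001678/0.02365 = 0.07097 M.
Kb = Kw/Ka = 1.0e-14 / 1.8 x 10^-5 = 5.56e-10.
[OH^-] = sqrt(Kb x [CH3COO-]) = sqrt(5.56e-10 x 0.07097) = 6.28e-6 M.
pOH = 5.20, so pH = 14.00 - 5.20 = 8.80.

8.80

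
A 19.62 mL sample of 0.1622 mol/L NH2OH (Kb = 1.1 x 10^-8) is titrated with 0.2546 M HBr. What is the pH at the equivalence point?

n(NH2OH) = 0.1622 x 0.01962 = 0.003182 mol; V(HBr) at equivalence = 0.003182/0.2546 = 0.01250 L.
At equivalence the base is fully converted to NH3OH+; total volume = 0.03212 L, so [NH3OH+] = 0.003182/0.03212 = 0.09908 M.
Ka(NH3OH+) = Kw/Kb = 1.0e-14 / 1.1 x 10^-8 = 9.09e-7.
[H^+] = sqrt(Ka x [NH3OH+]) = sqrt(9.09e-7 x 0.09908) = 0.000300 M.
pH = -log(0.000300) = 3.52.

3.52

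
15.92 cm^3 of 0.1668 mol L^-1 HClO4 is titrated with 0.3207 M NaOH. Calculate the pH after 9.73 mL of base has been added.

n(acid) = 0.1668 x 0.01592 = 0.002655 mol; n(NaOH) added = 0.3207 x 0.009730 = 0.003120 mol.
Base is in excess by 0.003120 - 0.002655 = 0.0004650 mol in a total volume of 0.02565 L.
[OH^-] = 0.0004650/0.02565 = 0.01813 M, so pOH = 1.74 and pH = 14.00 - 1.74 = 12.26.

12.26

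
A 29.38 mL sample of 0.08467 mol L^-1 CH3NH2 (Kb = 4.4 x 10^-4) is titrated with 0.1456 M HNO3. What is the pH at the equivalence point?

5.96

n(CH3NH2) = 0.08467 x 0.02938 = 0.002488 mol; V(HNO3) at equivalence = 0.002488/0.1456 = 0.01709 L.
At equivalence the base is fully converted to CH3NH3+; total volume = 0.04647 L, so [CH3NH3+] = 0.002488/0.04647 = 0.05354 M.
Ka(CH3NH3+) = Kw/Kb = 1.0e-14 / 4.4 x 10^-4 = 2.27e-11.
[H^+] = sqrt(Ka x [CH3NH3+]) = sqrt(2.27e-11 x 0.05354) = 1.10e-6 M.
pH = -log(1.10e-6) = 5.96.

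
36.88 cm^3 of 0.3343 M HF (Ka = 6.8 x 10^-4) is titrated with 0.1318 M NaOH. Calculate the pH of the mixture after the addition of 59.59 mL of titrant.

3.41

Initial n(HF) = 0.3343 x 0.03688 = 0.01233 mol.
n(NaOH) added = 0.1318 x 0.05959 = 0.007854 mol, converting that many moles of HF to F-.
Remaining n(HF) = 0.004475 mol; n(F-) = 0.007854 mol.
By Henderson-Hasselbalch, pH = pKa + log([A^-]/[HA]) = 3.17 + log(0.007854/0.004475) = 3.17 + (+0.24) = 3.41.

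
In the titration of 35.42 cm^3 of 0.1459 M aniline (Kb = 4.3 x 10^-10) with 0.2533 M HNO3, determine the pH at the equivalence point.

n(C6H5NH2) = 0.1459 x 0.03542 = 0.005168 mol; V(HNO3) at equivalence = 0.005168/0.2533 = 0.02040 L.
At equivalence the base is fully converted to C6H5NH3+; total volume = 0.05582 L, so [C6H5NH3+] = 0.005168/0.05582 = 0.09258 M.
Ka(C6H5NH3+) = Kw/Kb = 1.0e-14 / 4.3 x 10^-10 = 2.33e-5.
[H^+] = sqrt(Ka x [C6H5NH3+]) = sqrt(2.33e-5 x 0.09258) = 0.00147 M.
pH = -log(0.00147) = 2.83.

2.83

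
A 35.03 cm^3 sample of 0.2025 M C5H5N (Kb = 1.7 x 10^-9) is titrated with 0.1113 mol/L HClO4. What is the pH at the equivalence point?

3.19

n(C5H5N) = 0.2025 x 0.03503 = 0.007094 mol; V(HClO4) at equivalence = 0.007094/0.1113 = 0.06373 L.
At equivalence the base is fully converted to C5H5NH+; total volume = 0.09876 L, so [C5H5NH+] = 0.007094/0.09876 = 0.07182 M.
Ka(C5H5NH+) = Kw/Kb = 1.0e-14 / 1.7 x 10^-9 = 5.88e-6.
[H^+] = sqrt(Ka x [C5H5NH+]) = sqrt(5.88e-6 x 0.07182) = 0.000650 M.
pH = -log(0.000650) = 3.19.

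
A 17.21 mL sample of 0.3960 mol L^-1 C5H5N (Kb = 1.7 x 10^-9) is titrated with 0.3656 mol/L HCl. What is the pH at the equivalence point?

n(C5H5N) = 0.3960 x 0.01721 = 0.006815 mol; V(HCl) at equivalence = 0.006815/0.3656 = 0.01864 L.
At equivalence the base is fully converted to C5H5NH+; total volume = 0.03585 L, so [C5H5NH+] = 0.006815/0.03585 = 0.1901 M.
Ka(C5H5NH+) = Kw/Kb = 1.0e-14 / 1.7 x 10^-9 = 5.88e-6.
[H^+] = sqrt(Ka x [C5H5NH+]) = sqrt(5.88e-6 x 0.1901) = 0.00106 M.
pH = -log(0.00106) = 2.98.

2.98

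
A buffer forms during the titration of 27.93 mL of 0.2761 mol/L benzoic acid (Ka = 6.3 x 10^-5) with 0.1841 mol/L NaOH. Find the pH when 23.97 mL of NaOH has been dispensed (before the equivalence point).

4.33

Initial n(C6H5COOH) = 0.2761 x 0.02793 = 0.007711 mol.
n(NaOH) added = 0.1841 x 0.02397 = 0.004413 mol, converting that many moles of C6H5COOH to C6H5COO-.
Remaining n(C6H5COOH) = 0.003299 mol; n(C6H5COO-) = 0.004413 mol.
By Henderson-Hasselbalch, pH = pKa + log([A^-]/[HA]) = 4.20 + log(0.004413/0.003299) = 4.20 + (+0.13) = 4.33.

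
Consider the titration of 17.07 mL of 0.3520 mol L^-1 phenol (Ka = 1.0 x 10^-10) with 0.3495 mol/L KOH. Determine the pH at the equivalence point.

n(C6H5OH) = 0.3520 x 0.01707 = 0.006009 mol; V(KOH) at equivalence = 0.006009/0.3495 = 0.01719 L.
At equivalence all the acid is converted to C6H5O-; total volume = 0.01707 + 0.01719 = 0.03426 L, so [C6H5O-] = 0.006009/0.03426 = 0.1754 M.
Kb = Kw/Ka = 1.0e-14 / 1.0 x 10^-10 = 0.000100.
[OH^-] = sqrt(Kb x [C6H5O-]) = sqrt(0.000100 x 0.1754) = 0.00419 M.
pOH = 2.38, so pH = 14.00 - 2.38 = 11.62.

11.62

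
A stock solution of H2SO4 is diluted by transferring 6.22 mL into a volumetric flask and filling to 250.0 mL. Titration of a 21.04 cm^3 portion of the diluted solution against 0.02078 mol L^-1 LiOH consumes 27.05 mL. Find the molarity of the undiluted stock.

0.537 M

n(LiOH) = 0.02078 x 0.02705 = 0.0005621 mol.
n(H2SO4) in the aliquot = 0.0005621 x 1/2 = 0.0002810 mol.
[diluted H2SO4] = 0.0002810 / 0.02104 = 0.01336 M.
Dilution factor = 250.0/6.220 = 40.19, so [stock] = 0.01336 x 40.19 = 0.537 M.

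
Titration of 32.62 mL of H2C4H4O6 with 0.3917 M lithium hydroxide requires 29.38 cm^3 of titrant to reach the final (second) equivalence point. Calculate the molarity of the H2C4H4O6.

0.176 M

n(LiOH) = 0.3917 x 0.02938 = 0.01151 mol.
At the final (second) equivalence point, 2 mol OH^- react per mol H2C4H4O6, so n(H2C4H4O6) = 0.01151 / 2 = 0.005754 mol.
[H2C4H4O6] = 0.005754 / 0.03262 L = 0.176 M.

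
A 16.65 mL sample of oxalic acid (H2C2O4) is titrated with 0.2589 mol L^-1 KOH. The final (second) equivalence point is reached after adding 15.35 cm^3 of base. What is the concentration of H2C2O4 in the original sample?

n(KOH) = 0.2589 x 0.01535 = 0.003974 mol.
At the final (second) equivalence point, 2 mol OH^- react per mol H2C2O4, so n(H2C2O4) = 0.003974 / 2 = 0.001987 mol.
[H2C2O4] = 0.001987 / 0.01665 L = 0.119 M.

0.119 M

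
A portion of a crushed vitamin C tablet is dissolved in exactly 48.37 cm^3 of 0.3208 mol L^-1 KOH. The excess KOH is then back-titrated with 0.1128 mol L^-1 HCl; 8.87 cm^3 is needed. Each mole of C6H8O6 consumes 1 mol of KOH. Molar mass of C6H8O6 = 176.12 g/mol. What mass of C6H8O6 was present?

2.56 g

Total n(KOH) added = 0.3208 x 0.04837 = 0.01552 mol.
n(HCl) used = 0.1128 x 0.008870 = 0.001001 mol, which equals the excess n(KOH).
So n(KOH) consumed by the sample = 0.01552 - 0.001001 = 0.01452 mol.
n(C6H8O6) = 0.01452 / 1 = 0.01452 mol.
mass = 0.01452 mol x 176.12 g/mol = 2.56 g.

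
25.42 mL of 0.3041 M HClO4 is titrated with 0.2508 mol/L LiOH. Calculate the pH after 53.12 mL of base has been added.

n(acid) = 0.3041 x 0.02542 = 0.007730 mol; n(LiOH) added = 0.2508 x 0.05312 = 0.01332 mol.
Base is in excess by 0.01332 - 0.007730 = 0.005592 mol in a total volume of 0.07854 L.
[OH^-] = 0.005592/0.07854 = 0.07120 M, so pOH = 1.15 and pH = 14.00 - 1.15 = 12.85.

12.85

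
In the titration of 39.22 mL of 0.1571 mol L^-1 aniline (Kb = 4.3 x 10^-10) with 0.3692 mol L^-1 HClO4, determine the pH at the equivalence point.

n(C6H5NH2) = 0.1571 x 0.03922 = 0.006161 mol; V(HClO4) at equivalence = 0.006161/0.3692 = 0.01669 L.
At equivalence the base is fully converted to C6H5NH3+; total volume = 0.05591 L, so [C6H5NH3+] = 0.006161/0.05591 = 0.1102 M.
Ka(C6H5NH3+) = Kw/Kb = 1.0e-14 / 4.3 x 10^-10 = 2.33e-5.
[H^+] = sqrt(Ka x [C6H5NH3+]) = sqrt(2.33e-5 x 0.1102) = 0.00160 M.
pH = -log(0.00160) = 2.80.

2.80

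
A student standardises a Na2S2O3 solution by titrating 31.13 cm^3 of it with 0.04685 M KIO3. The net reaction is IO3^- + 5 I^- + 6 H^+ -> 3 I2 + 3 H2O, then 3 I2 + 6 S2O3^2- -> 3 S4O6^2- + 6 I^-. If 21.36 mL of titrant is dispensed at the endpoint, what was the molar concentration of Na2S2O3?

n(KIO3) = 0.04685 x 0.02136 = 0.001001 mol.
From the balanced equation, 1 mol KIO3 reacts with 6 mol Na2S2O3, so n(Na2S2O3) = 0.001001 x 6/1 = 0.006004 mol.
[Na2S2O3] = 0.006004 / 0.03113 L = 0.193 M.

0.193 M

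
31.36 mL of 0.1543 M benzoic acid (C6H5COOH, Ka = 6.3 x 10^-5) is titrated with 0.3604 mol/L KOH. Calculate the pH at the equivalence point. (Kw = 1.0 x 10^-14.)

8.62

n(C6H5COOH) = 0.1543 x 0.03136 = 0.004839 mol; V(KOH) at equivalence = 0.004839/0.3604 = 0.01343 L.
At equivalence all the acid is converted to C6H5COO-; total volume = 0.03136 + 0.01343 = 0.04479 L, so [C6H5COO-] = 0.004839/0.04479 = 0.1080 M.
Kb = Kw/Ka = 1.0e-14 / 6.3 x 10^-5 = 1.59e-10.
[OH^-] = sqrt(Kb x [C6H5COO-]) = sqrt(1.59e-10 x 0.1080) = 4.14e-6 M.
pOH = 5.38, so pH = 14.00 - 5.38 = 8.62.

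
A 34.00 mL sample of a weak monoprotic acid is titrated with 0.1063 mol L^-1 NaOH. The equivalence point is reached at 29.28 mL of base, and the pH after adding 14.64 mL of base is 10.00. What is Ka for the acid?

14.64 mL is half of the equivalence volume, so this is the half-equivalence point where [HA] = [A^-].
At half-equivalence pH = pKa, so pKa = 10.00.
Ka = 10^(-10.00) = 1.0 x 10^-10.

1.0 x 10^-10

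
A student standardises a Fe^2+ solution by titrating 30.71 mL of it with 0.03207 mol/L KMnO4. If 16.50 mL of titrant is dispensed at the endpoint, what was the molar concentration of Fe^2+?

0.0862 M

n(KMnO4) = 0.03207 x 0.01650 = 0.0005292 mol.
From the balanced equation, 1 mol KMnO4 reacts with 5 mol Fe^2+, so n(Fe^2+) = 0.0005292 x 5/1 = 0.002646 mol.
[Fe^2+] = 0.002646 / 0.03071 L = 0.0862 M.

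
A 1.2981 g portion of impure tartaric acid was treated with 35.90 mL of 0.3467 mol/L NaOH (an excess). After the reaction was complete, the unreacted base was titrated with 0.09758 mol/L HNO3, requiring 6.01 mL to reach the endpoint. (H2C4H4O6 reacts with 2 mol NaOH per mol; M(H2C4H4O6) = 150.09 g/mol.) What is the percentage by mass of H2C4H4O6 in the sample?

Total n(NaOH) added = 0.3467 x 0.03590 = 0.01245 mol.
n(HNO3) used = 0.09758 x 0.006010 = 0.0005865 mol, which equals the excess n(NaOH).
So n(NaOH) consumed by the sample = 0.01245 - 0.0005865 = 0.01186 mol.
n(H2C4H4O6) = 0.01186 / 2 = 0.005930 mol.
mass H2C4H4O6 = 0.005930 x 150.09 = 0.8900 g, so %H2C4H4O6 = 0.8900/1.2981 x 100 = 68.6%.

68.6%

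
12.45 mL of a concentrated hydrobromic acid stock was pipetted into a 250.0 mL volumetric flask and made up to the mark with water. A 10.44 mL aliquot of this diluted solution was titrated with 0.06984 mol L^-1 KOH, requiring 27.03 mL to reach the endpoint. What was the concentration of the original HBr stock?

3.63 M

n(KOH) = 0.06984 x 0.02703 = 0.001888 mol.
n(HBr) in the aliquot = 0.001888 mol.
[diluted HBr] = 0.001888 / 0.01044 = 0.1808 M.
Dilution factor = 250.0/12.45 = 20.08, so [stock] = 0.1808 x 20.08 = 3.63 M.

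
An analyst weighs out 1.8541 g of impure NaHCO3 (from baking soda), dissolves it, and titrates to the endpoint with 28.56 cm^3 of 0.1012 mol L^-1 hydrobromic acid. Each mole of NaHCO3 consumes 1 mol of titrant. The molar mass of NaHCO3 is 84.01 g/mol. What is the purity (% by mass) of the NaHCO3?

13.1%

n(HBr) = 0.1012 x 0.02856 = 0.002890 mol.
n(NaHCO3) = 0.002890 / 1 = 0.002890 mol.
mass of NaHCO3 = 0.002890 x 84.01 = 0.2428 g.
% purity = 0.2428 / 1.8541 x 100 = 13.1%.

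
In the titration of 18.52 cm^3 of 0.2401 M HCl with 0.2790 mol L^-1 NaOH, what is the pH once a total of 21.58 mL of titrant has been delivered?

12.59

n(acid) = 0.2401 x 0.01852 = 0.004447 mol; n(NaOH) added = 0.2790 x 0.02158 = 0.006021 mol.
Base is in excess by 0.006021 - 0.004447 = 0.001574 mol in a total volume of 0.04010 L.
[OH^-] = 0.001574/0.04010 = 0.03926 M, so pOH = 1.41 and pH = 14.00 - 1.41 = 12.59.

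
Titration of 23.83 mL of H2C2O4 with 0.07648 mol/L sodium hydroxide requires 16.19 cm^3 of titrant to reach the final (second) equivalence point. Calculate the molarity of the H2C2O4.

n(NaOH) = 0.07648 x 0.01619 = 0.001238 mol.
At the final (second) equivalence point, 2 mol OH^- react per mol H2C2O4, so n(H2C2O4) = 0.001238 / 2 = 0.0006191 mol.
[H2C2O4] = 0.0006191 / 0.02383 L = 0.0260 M.

0.0260 M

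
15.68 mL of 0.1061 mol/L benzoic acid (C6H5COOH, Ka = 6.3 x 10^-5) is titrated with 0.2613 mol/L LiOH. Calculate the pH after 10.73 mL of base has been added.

n(acid) = 0.1061 x 0.01568 = 0.001664 mol; n(LiOH) added = 0.2613 x 0.01073 = 0.002804 mol.
Base is in excess by 0.002804 - 0.001664 = 0.001140 mol in a total volume of 0.02641 L.
[OH^-] = 0.001140/0.02641 = 0.04317 M, so pOH = 1.36 and pH = 14.00 - 1.36 = 12.64.

12.64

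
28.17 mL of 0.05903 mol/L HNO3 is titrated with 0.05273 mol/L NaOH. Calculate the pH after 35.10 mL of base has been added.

11.47

n(acid) = 0.05903 x 0.02817 = 0.001663 mol; n(NaOH) added = 0.05273 x 0.03510 = 0.001851 mol.
Base is in excess by 0.001851 - 0.001663 = 0.0001879 mol in a total volume of 0.06327 L.
[OH^-] = 0.0001879/0.06327 = 0.002971 M, so pOH = 2.53 and pH = 14.00 - 2.53 = 11.47.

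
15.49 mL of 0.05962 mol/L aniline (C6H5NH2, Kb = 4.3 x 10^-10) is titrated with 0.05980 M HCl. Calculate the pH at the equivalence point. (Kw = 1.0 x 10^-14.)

3.08

n(C6H5NH2) = 0.05962 x 0.01549 = 0.0009235 mol; V(HCl) at equivalence = 0.0009235/0.05980 = 0.01544 L.
At equivalence the base is fully converted to C6H5NH3+; total volume = 0.03093 L, so [C6H5NH3+] = 0.0009235/0.03093 = 0.02985 M.
Ka(C6H5NH3+) = Kw/Kb = 1.0e-14 / 4.3 x 10^-10 = 2.33e-5.
[H^+] = sqrt(Ka x [C6H5NH3+]) = sqrt(2.33e-5 x 0.02985) = 0.000833 M.
pH = -log(0.000833) = 3.08.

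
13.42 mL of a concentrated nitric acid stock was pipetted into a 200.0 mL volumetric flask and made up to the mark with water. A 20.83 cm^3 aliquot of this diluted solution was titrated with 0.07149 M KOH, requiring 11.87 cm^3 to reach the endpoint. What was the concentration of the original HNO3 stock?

n(KOH) = 0.07149 x 0.01187 = 0.0008486 mol.
n(HNO3) in the aliquot = 0.0008486 mol.
[diluted HNO3] = 0.0008486 / 0.02083 = 0.04074 M.
Dilution factor = 200.0/13.42 = 14.90, so [stock] = 0.04074 x 14.90 = 0.607 M.

0.607 M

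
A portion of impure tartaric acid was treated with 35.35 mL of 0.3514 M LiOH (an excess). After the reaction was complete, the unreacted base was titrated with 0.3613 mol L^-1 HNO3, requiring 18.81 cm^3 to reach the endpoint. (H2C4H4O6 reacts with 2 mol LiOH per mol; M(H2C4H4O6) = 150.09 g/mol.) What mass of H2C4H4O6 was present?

0.422 g

Total n(LiOH) added = 0.3514 x 0.03535 = 0.01242 mol.
n(HNO3) used = 0.3613 x 0.01881 = 0.006796 mol, which equals the excess n(LiOH).
So n(LiOH) consumed by the sample = 0.01242 - 0.006796 = 0.005626 mol.
n(H2C4H4O6) = 0.005626 / 2 = 0.002813 mol.
mass = 0.002813 mol x 150.09 g/mol = 0.422 g.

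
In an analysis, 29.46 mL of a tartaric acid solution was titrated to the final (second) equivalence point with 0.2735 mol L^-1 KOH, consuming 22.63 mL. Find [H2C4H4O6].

n(KOH) = 0.2735 x 0.02263 = 0.006189 mol.
At the final (second) equivalence point, 2 mol OH^- react per mol H2C4H4O6, so n(H2C4H4O6) = 0.006189 / 2 = 0.003095 mol.
[H2C4H4O6] = 0.003095 / 0.02946 L = 0.105 M.

0.105 M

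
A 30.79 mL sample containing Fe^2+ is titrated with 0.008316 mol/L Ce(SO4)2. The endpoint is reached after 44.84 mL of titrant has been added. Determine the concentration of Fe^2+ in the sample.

0.0121 M

n(Ce(SO4)2) = 0.008316 x 0.04484 = 0.0003729 mol.
From the balanced equation, 1 mol Ce(SO4)2 reacts with 1 mol Fe^2+, so n(Fe^2+) = 0.0003729 x 1/1 = 0.0003729 mol.
[Fe^2+] = 0.0003729 / 0.03079 L = 0.0121 M.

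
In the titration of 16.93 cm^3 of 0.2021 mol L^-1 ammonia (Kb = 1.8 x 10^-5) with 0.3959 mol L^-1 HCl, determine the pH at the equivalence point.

5.06

n(NH3) = 0.2021 x 0.01693 = 0.003422 mol; V(HCl) at equivalence = 0.003422/0.3959 = 0.008642 L.
At equivalence the base is fully converted to NH4+; total volume = 0.02557 L, so [NH4+] = 0.003422/0.02557 = 0.1338 M.
Ka(NH4+) = Kw/Kb = 1.0e-14 / 1.8 x 10^-5 = 5.56e-10.
[H^+] = sqrt(Ka x [NH4+]) = sqrt(5.56e-10 x 0.1338) = 8.62e-6 M.
pH = -log(8.62e-6) = 5.06.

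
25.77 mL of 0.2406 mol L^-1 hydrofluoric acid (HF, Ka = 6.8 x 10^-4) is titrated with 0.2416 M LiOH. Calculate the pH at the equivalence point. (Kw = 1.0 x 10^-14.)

n(HF) = 0.2406 x 0.02577 = 0.006200 mol; V(LiOH) at equivalence = 0.006200/0.2416 = 0.02566 L.
At equivalence all the acid is converted to F-; total volume = 0.02577 + 0.02566 = 0.05143 L, so [F-] = 0.006200/0.05143 = 0.1205 M.
Kb = Kw/Ka = 1.0e-14 / 6.8 x 10^-4 = 1.47e-11.
[OH^-] = sqrt(Kb x [F-]) = sqrt(1.47e-11 x 0.1205) = 1.33e-6 M.
pOH = 5.88, so pH = 14.00 - 5.88 = 8.12.

8.12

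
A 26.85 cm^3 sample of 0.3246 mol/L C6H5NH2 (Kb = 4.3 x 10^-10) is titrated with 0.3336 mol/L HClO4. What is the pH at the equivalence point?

n(C6H5NH2) = 0.3246 x 0.02685 = 0.008716 mol; V(HClO4) at equivalence = 0.008716/0.3336 = 0.02613 L.
At equivalence the base is fully converted to C6H5NH3+; total volume = 0.05298 L, so [C6H5NH3+] = 0.008716/0.05298 = 0.1645 M.
Ka(C6H5NH3+) = Kw/Kb = 1.0e-14 / 4.3 x 10^-10 = 2.33e-5.
[H^+] = sqrt(Ka x [C6H5NH3+]) = sqrt(2.33e-5 x 0.1645) = 0.00196 M.
pH = -log(0.00196) = 2.71.

2.71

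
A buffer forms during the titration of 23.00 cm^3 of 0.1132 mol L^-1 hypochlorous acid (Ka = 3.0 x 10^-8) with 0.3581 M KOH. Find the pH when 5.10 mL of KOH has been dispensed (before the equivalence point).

7.89

Initial n(HClO) = 0.1132 x 0.02300 = 0.002604 mol.
n(KOH) added = 0.3581 x 0.005100 = 0.001826 mol, converting that many moles of HClO to ClO-.
Remaining n(HClO) = 0.0007773 mol; n(ClO-) = 0.001826 mol.
By Henderson-Hasselbalch, pH = pKa + log([A^-]/[HA]) = 7.52 + log(0.001826/0.0007773) = 7.52 + (+0.37) = 7.89.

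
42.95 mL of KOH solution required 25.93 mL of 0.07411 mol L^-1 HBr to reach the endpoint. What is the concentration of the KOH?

n(HBr) delivered = 0.07411 x 0.02593 = 0.001922 mol.
For a 1:1 reaction, n(KOH) = 0.001922 mol.
[KOH] = 0.001922 mol / 0.04295 L = 0.0447 M.

0.0447 M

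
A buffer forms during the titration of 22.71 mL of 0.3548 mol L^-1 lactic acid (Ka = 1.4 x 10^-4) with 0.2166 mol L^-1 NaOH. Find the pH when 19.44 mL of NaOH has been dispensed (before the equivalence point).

Initial n(HC3H5O3) = 0.3548 x 0.02271 = 0.008058 mol.
n(NaOH) added = 0.2166 x 0.01944 = 0.004211 mol, converting that many moles of HC3H5O3 to C3H5O3-.
Remaining n(HC3H5O3) = 0.003847 mol; n(C3H5O3-) = 0.004211 mol.
By Henderson-Hasselbalch, pH = pKa + log([A^-]/[HA]) = 3.85 + log(0.004211/0.003847) = 3.85 + (+0.04) = 3.89.

3.89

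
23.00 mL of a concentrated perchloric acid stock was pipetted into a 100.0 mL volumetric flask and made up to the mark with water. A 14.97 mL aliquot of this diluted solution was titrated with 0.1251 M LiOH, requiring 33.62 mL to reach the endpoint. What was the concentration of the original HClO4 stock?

1.22 M

n(LiOH) = 0.1251 x 0.03362 = 0.004206 mol.
n(HClO4) in the aliquot = 0.004206 mol.
[diluted HClO4] = 0.004206 / 0.01497 = 0.2810 M.
Dilution factor = 100.0/23.00 = 4.348, so [stock] = 0.2810 x 4.348 = 1.22 M.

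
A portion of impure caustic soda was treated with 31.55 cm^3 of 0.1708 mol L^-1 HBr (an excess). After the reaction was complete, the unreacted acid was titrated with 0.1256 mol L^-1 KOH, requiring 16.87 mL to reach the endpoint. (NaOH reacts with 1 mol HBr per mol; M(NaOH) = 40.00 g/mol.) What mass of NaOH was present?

0.131 g

Total n(HBr) added = 0.1708 x 0.03155 = 0.005389 mol.
n(KOH) used = 0.1256 x 0.01687 = 0.002119 mol, which equals the excess n(HBr).
So n(HBr) consumed by the sample = 0.005389 - 0.002119 = 0.003270 mol.
n(NaOH) = 0.003270 / 1 = 0.003270 mol.
mass = 0.003270 mol x 40.00 g/mol = 0.131 g.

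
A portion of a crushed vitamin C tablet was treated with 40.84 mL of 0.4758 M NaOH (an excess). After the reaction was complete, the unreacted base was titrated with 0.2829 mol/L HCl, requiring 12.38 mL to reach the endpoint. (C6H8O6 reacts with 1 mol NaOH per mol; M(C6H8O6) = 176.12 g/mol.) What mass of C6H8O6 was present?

2.81 g

Total n(NaOH) added = 0.4758 x 0.04084 = 0.01943 mol.
n(HCl) used = 0.2829 x 0.01238 = 0.003502 mol, which equals the excess n(NaOH).
So n(NaOH) consumed by the sample = 0.01943 - 0.003502 = 0.01593 mol.
n(C6H8O6) = 0.01593 / 1 = 0.01593 mol.
mass = 0.01593 mol x 176.12 g/mol = 2.81 g.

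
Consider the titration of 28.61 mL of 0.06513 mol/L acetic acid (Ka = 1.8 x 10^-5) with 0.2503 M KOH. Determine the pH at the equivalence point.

n(CH3COOH) = 0.06513 x 0.02861 = 0.001863 mol; V(KOH) at equivalence = 0.001863/0.2503 = 0.007445 L.
At equivalence all the acid is converted to CH3COO-; total volume = 0.02861 + 0.007445 = 0.03605 L, so [CH3COO-] = 0.001863/0.03605 = 0.05168 M.
Kb = Kw/Ka = 1.0e-14 / 1.8 x 10^-5 = 5.56e-10.
[OH^-] = sqrt(Kb x [CH3COO-]) = sqrt(5.56e-10 x 0.05168) = 5.36e-6 M.
pOH = 5.27, so pH = 14.00 - 5.27 = 8.73.

8.73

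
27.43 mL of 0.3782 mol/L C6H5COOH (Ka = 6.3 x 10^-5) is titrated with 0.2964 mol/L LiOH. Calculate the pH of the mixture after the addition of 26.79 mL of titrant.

Initial n(C6H5COOH) = 0.3782 x 0.02743 = 0.01037 mol.
n(LiOH) added = 0.2964 x 0.02679 = 0.007941 mol, converting that many moles of C6H5COOH to C6H5COO-.
Remaining n(C6H5COOH) = 0.002433 mol; n(C6H5COO-) = 0.007941 mol.
By Henderson-Hasselbalch, pH = pKa + log([A^-]/[HA]) = 4.20 + log(0.007941/0.002433) = 4.20 + (+0.51) = 4.71.

4.71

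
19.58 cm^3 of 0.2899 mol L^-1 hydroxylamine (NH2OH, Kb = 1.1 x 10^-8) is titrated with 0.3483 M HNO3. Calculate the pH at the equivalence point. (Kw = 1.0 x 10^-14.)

3.42

n(NH2OH) = 0.2899 x 0.01958 = 0.005676 mol; V(HNO3) at equivalence = 0.005676/0.3483 = 0.01630 L.
At equivalence the base is fully converted to NH3OH+; total volume = 0.03588 L, so [NH3OH+] = 0.005676/0.03588 = 0.1582 M.
Ka(NH3OH+) = Kw/Kb = 1.0e-14 / 1.1 x 10^-8 = 9.09e-7.
[H^+] = sqrt(Ka x [NH3OH+]) = sqrt(9.09e-7 x 0.1582) = 0.000379 M.
pH = -log(0.000379) = 3.42.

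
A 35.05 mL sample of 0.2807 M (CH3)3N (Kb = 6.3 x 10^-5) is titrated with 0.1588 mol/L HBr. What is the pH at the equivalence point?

n((CH3)3N) = 0.2807 x 0.03505 = 0.009839 mol; V(HBr) at equivalence = 0.009839/0.1588 = 0.06196 L.
At equivalence the base is fully converted to (CH3)3NH+; total volume = 0.09701 L, so [(CH3)3NH+] = 0.009839/0.09701 = 0.1014 M.
Ka((CH3)3NH+) = Kw/Kb = 1.0e-14 / 6.3 x 10^-5 = 1.59e-10.
[H^+] = sqrt(Ka x [(CH3)3NH+]) = sqrt(1.59e-10 x 0.1014) = 4.01e-6 M.
pH = -log(4.01e-6) = 5.40.

5.40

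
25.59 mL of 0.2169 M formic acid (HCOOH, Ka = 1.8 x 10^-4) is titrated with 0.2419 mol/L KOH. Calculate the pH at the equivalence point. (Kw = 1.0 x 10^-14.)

8.40

n(HCOOH) = 0.2169 x 0.02559 = 0.005550 mol; V(KOH) at equivalence = 0.005550/0.2419 = 0.02295 L.
At equivalence all the acid is converted to HCOO-; total volume = 0.02559 + 0.02295 = 0.04854 L, so [HCOO-] = 0.005550/0.04854 = 0.1144 M.
Kb = Kw/Ka = 1.0e-14 / 1.8 x 10^-4 = 5.56e-11.
[OH^-] = sqrt(Kb x [HCOO-]) = sqrt(5.56e-11 x 0.1144) = 2.52e-6 M.
pOH = 5.60, so pH = 14.00 - 5.60 = 8.40.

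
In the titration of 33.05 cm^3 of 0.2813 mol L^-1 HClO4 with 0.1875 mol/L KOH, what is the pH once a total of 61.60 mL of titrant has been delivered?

12.38

n(acid) = 0.2813 x 0.03305 = 0.009297 mol; n(KOH) added = 0.1875 x 0.06160 = 0.01155 mol.
Base is in excess by 0.01155 - 0.009297 = 0.002253 mol in a total volume of 0.09465 L.
[OH^-] = 0.002253/0.09465 = 0.02380 M, so pOH = 1.62 and pH = 14.00 - 1.62 = 12.38.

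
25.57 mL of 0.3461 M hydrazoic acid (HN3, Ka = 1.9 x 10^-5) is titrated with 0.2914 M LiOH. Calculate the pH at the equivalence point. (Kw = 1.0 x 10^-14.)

n(HN3) = 0.3461 x 0.02557 = 0.008850 mol; V(LiOH) at equivalence = 0.008850/0.2914 = 0.03037 L.
At equivalence all the acid is converted to N3-; total volume = 0.02557 + 0.03037 = 0.05594 L, so [N3-] = 0.008850/0.05594 = 0.1582 M.
Kb = Kw/Ka = 1.0e-14 / 1.9 x 10^-5 = 5.26e-10.
[OH^-] = sqrt(Kb x [N3-]) = sqrt(5.26e-10 x 0.1582) = 9.12e-6 M.
pOH = 5.04, so pH = 14.00 - 5.04 = 8.96.

8.96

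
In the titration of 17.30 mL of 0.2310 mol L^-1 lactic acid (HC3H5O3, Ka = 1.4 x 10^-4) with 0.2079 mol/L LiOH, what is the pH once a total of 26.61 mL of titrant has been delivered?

n(acid) = 0.2310 x 0.01730 = 0.003996 mol; n(LiOH) added = 0.2079 x 0.02661 = 0.005532 mol.
Base is in excess by 0.005532 - 0.003996 = 0.001536 mol in a total volume of 0.04391 L.
[OH^-] = 0.001536/0.04391 = 0.03498 M, so pOH = 1.46 and pH = 14.00 - 1.46 = 12.54.

12.54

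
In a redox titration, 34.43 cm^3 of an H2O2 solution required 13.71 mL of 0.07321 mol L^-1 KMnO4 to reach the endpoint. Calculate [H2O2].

n(KMnO4) = 0.07321 x 0.01371 = 0.001004 mol.
From the balanced equation, 2 mol KMnO4 reacts with 5 mol H2O2, so n(H2O2) = 0.001004 x 5/2 = 0.002509 mol.
[H2O2] = 0.002509 / 0.03443 L = 0.0729 M.

0.0729 M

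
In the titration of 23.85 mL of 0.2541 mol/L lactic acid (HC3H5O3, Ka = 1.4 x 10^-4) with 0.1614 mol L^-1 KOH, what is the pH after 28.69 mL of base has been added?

4.36

Initial n(HC3H5O3) = 0.2541 x 0.02385 = 0.006060 mol.
n(KOH) added = 0.1614 x 0.02869 = 0.004631 mol, converting that many moles of HC3H5O3 to C3H5O3-.
Remaining n(HC3H5O3) = 0.001430 mol; n(C3H5O3-) = 0.004631 mol.
By Henderson-Hasselbalch, pH = pKa + log([A^-]/[HA]) = 3.85 + log(0.004631/0.001430) = 3.85 + (+0.51) = 4.36.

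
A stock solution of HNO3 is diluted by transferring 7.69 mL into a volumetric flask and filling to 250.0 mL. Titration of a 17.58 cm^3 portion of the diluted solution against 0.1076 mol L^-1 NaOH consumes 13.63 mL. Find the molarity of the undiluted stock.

n(NaOH) = 0.1076 x 0.01363 = 0.001467 mol.
n(HNO3) in the aliquot = 0.001467 mol.
[diluted HNO3] = 0.001467 / 0.01758 = 0.08342 M.
Dilution factor = 250.0/7.690 = 32.51, so [stock] = 0.08342 x 32.51 = 2.71 M.

2.71 M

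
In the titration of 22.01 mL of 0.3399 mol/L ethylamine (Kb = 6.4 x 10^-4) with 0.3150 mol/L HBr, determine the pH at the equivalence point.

n(C2H5NH2) = 0.3399 x 0.02201 = 0.007481 mol; V(HBr) at equivalence = 0.007481/0.3150 = 0.02375 L.
At equivalence the base is fully converted to C2H5NH3+; total volume = 0.04576 L, so [C2H5NH3+] = 0.007481/0.04576 = 0.1635 M.
Ka(C2H5NH3+) = Kw/Kb = 1.0e-14 / 6.4 x 10^-4 = 1.56e-11.
[H^+] = sqrt(Ka x [C2H5NH3+]) = sqrt(1.56e-11 x 0.1635) = 1.60e-6 M.
pH = -log(1.60e-6) = 5.80.

5.80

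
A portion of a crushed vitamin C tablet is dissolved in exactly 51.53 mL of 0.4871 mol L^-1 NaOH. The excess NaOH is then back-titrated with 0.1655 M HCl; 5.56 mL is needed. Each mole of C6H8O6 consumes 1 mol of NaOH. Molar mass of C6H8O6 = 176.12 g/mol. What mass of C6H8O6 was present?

Total n(NaOH) added = 0.4871 x 0.05153 = 0.02510 mol.
n(HCl) used = 0.1655 x 0.005560 = 0.0009202 mol, which equals the excess n(NaOH).
So n(NaOH) consumed by the sample = 0.02510 - 0.0009202 = 0.02418 mol.
n(C6H8O6) = 0.02418 / 1 = 0.02418 mol.
mass = 0.02418 mol x 176.12 g/mol = 4.26 g.

4.26 g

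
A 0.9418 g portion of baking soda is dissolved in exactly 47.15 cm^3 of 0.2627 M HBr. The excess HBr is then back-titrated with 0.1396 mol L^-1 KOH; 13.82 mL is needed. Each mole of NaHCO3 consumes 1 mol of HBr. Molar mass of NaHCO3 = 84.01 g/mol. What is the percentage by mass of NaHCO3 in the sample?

Total n(HBr) added = 0.2627 x 0.04715 = 0.01239 mol.
n(KOH) used = 0.1396 x 0.01382 = 0.001929 mol, which equals the excess n(HBr).
So n(HBr) consumed by the sample = 0.01239 - 0.001929 = 0.01046 mol.
n(NaHCO3) = 0.01046 / 1 = 0.01046 mol.
mass NaHCO3 = 0.01046 x 84.01 = 0.8785 g, so %NaHCO3 = 0.8785/0.9418 x 100 = 93.3%.

93.3%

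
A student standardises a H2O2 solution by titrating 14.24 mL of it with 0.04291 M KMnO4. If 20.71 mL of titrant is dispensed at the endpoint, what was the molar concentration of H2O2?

0.156 M

n(KMnO4) = 0.04291 x 0.02071 = 0.0008887 mol.
From the balanced equation, 2 mol KMnO4 reacts with 5 mol H2O2, so n(H2O2) = 0.0008887 x 5/2 = 0.002222 mol.
[H2O2] = 0.002222 / 0.01424 L = 0.156 M.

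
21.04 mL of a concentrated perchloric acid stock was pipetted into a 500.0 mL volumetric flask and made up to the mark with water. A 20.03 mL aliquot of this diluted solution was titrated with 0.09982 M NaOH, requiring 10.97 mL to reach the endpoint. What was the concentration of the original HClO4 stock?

1.30 M

n(NaOH) = 0.09982 x 0.01097 = 0.001095 mol.
n(HClO4) in the aliquot = 0.001095 mol.
[diluted HClO4] = 0.001095 / 0.02003 = 0.05467 M.
Dilution factor = 500.0/21.04 = 23.76, so [stock] = 0.05467 x 23.76 = 1.30 M.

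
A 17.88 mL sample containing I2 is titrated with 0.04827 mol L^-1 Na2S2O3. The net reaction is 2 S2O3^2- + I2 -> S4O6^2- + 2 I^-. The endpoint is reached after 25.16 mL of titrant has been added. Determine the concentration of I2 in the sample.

n(Na2S2O3) = 0.04827 x 0.02516 = 0.001214 mol.
From the balanced equation, 2 mol Na2S2O3 reacts with 1 mol I2, so n(I2) = 0.001214 x 1/2 = 0.0006072 mol.
[I2] = 0.0006072 / 0.01788 L = 0.0340 M.

0.0340 M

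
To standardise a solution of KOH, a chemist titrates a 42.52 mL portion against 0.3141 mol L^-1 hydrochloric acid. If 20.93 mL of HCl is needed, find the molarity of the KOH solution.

n(HCl) delivered = 0.3141 x 0.02093 = 0.006574 mol.
For a 1:1 reaction, n(KOH) = 0.006574 mol.
[KOH] = 0.006574 mol / 0.04252 L = 0.155 M.

0.155 M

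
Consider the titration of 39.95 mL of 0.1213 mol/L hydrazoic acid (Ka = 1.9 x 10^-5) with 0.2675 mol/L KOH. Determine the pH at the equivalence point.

8.82

n(HN3) = 0.1213 x 0.03995 = 0.004846 mol; V(KOH) at equivalence = 0.004846/0.2675 = 0.01812 L.
At equivalence all the acid is converted to N3-; total volume = 0.03995 + 0.01812 = 0.05807 L, so [N3-] = 0.004846/0.05807 = 0.08346 M.
Kb = Kw/Ka = 1.0e-14 / 1.9 x 10^-5 = 5.26e-10.
[OH^-] = sqrt(Kb x [N3-]) = sqrt(5.26e-10 x 0.08346) = 6.63e-6 M.
pOH = 5.18, so pH = 14.00 - 5.18 = 8.82.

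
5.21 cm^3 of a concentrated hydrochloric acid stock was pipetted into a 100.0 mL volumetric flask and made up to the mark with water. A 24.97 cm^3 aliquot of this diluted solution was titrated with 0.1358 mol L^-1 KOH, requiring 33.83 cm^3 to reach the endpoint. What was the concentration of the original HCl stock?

3.53 M

n(KOH) = 0.1358 x 0.03383 = 0.004594 mol.
n(HCl) in the aliquot = 0.004594 mol.
[diluted HCl] = 0.004594 / 0.02497 = 0.1840 M.
Dilution factor = 100.0/5.210 = 19.19, so [stock] = 0.1840 x 19.19 = 3.53 M.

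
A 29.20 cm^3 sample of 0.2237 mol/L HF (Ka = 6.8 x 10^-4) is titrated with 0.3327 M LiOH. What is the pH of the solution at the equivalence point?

8.15

n(HF) = 0.2237 x 0.02920 = 0.006532 mol; V(LiOH) at equivalence = 0.006532/0.3327 = 0.01963 L.
At equivalence all the acid is converted to F-; total volume = 0.02920 + 0.01963 = 0.04883 L, so [F-] = 0.006532/0.04883 = 0.1338 M.
Kb = Kw/Ka = 1.0e-14 / 6.8 x 10^-4 = 1.47e-11.
[OH^-] = sqrt(Kb x [F-]) = sqrt(1.47e-11 x 0.1338) = 1.40e-6 M.
pOH = 5.85, so pH = 14.00 - 5.85 = 8.15.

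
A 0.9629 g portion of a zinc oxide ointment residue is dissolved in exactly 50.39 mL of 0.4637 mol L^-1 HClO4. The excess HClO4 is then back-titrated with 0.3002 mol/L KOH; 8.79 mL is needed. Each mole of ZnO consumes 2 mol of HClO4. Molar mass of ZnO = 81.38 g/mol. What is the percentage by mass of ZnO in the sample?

Total n(HClO4) added = 0.4637 x 0.05039 = 0.02337 mol.
n(KOH) used = 0.3002 x 0.008790 = 0.002639 mol, which equals the excess n(HClO4).
So n(HClO4) consumed by the sample = 0.02337 - 0.002639 = 0.02073 mol.
n(ZnO) = 0.02073 / 2 = 0.01036 mol.
mass ZnO = 0.01036 x 81.38 = 0.8434 g, so %ZnO = 0.8434/0.9629 x 100 = 87.6%.

87.6%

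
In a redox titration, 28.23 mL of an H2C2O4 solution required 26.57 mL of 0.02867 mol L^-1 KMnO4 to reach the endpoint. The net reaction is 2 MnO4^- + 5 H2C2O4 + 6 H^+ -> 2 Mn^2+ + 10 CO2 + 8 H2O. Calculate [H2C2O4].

n(KMnO4) = 0.02867 x 0.02657 = 0.0007618 mol.
From the balanced equation, 2 mol KMnO4 reacts with 5 mol H2C2O4, so n(H2C2O4) = 0.0007618 x 5/2 = 0.001904 mol.
[H2C2O4] = 0.001904 / 0.02823 L = 0.0675 M.

0.0675 M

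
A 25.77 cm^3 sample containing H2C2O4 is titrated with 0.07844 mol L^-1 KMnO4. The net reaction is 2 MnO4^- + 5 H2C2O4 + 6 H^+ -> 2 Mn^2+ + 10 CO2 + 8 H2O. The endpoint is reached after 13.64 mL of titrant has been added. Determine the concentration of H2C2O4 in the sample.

0.104 M

n(KMnO4) = 0.07844 x 0.01364 = 0.001070 mol.
From the balanced equation, 2 mol KMnO4 reacts with 5 mol H2C2O4, so n(H2C2O4) = 0.001070 x 5/2 = 0.002675 mol.
[H2C2O4] = 0.002675 / 0.02577 L = 0.104 M.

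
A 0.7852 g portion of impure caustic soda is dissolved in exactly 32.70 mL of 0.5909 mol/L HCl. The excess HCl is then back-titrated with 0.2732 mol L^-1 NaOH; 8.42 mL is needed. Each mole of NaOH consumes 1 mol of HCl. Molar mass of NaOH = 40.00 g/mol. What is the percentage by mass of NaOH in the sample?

86.7%

Total n(HCl) added = 0.5909 x 0.03270 = 0.01932 mol.
n(NaOH) used = 0.2732 x 0.008420 = 0.002300 mol, which equals the excess n(HCl).
So n(HCl) consumed by the sample = 0.01932 - 0.002300 = 0.01702 mol.
n(NaOH) = 0.01702 / 1 = 0.01702 mol.
mass NaOH = 0.01702 x 40.00 = 0.6809 g, so %NaOH = 0.6809/0.7852 x 100 = 86.7%.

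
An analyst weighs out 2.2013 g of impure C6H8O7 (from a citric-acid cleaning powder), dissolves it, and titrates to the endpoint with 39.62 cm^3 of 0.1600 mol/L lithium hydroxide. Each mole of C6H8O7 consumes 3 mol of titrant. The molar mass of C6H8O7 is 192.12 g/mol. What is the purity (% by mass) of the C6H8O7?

n(LiOH) = 0.1600 x 0.03962 = 0.006339 mol.
n(C6H8O7) = 0.006339 / 3 = 0.002113 mol.
mass of C6H8O7 = 0.002113 x 192.12 = 0.4060 g.
% purity = 0.4060 / 2.2013 x 100 = 18.4%.

18.4%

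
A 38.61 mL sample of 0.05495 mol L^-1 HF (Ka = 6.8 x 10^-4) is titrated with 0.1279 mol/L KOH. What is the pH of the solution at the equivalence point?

n(HF) = 0.05495 x 0.03861 = 0.002122 mol; V(KOH) at equivalence = 0.002122/0.1279 = 0.01659 L.
At equivalence all the acid is converted to F-; total volume = 0.03861 + 0.01659 = 0.05520 L, so [F-] = 0.002122/0.05520 = 0.03844 M.
Kb = Kw/Ka = 1.0e-14 / 6.8 x 10^-4 = 1.47e-11.
[OH^-] = sqrt(Kb x [F-]) = sqrt(1.47e-11 x 0.03844) = 7.52e-7 M.
pOH = 6.12, so pH = 14.00 - 6.12 = 7.88.

7.88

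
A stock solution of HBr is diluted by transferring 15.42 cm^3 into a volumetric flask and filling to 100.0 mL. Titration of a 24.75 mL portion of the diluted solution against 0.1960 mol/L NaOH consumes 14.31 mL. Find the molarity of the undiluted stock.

n(NaOH) = 0.1960 x 0.01431 = 0.002805 mol.
n(HBr) in the aliquot = 0.002805 mol.
[diluted HBr] = 0.002805 / 0.02475 = 0.1133 M.
Dilution factor = 100.0/15.42 = 6.485, so [stock] = 0.1133 x 6.485 = 0.735 M.

0.735 M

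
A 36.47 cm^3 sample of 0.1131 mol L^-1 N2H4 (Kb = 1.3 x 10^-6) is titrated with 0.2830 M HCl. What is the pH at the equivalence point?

4.60

n(N2H4) = 0.1131 x 0.03647 = 0.004125 mol; V(HCl) at equivalence = 0.004125/0.2830 = 0.01458 L.
At equivalence the base is fully converted to N2H5+; total volume = 0.05105 L, so [N2H5+] = 0.004125/0.05105 = 0.08081 M.
Ka(N2H5+) = Kw/Kb = 1.0e-14 / 1.3 x 10^-6 = 7.69e-9.
[H^+] = sqrt(Ka x [N2H5+]) = sqrt(7.69e-9 x 0.08081) = 2.49e-5 M.
pH = -log(2.49e-5) = 4.60.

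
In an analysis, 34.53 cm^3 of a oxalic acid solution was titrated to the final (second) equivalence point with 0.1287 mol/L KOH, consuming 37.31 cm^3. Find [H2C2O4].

0.0695 M

n(KOH) = 0.1287 x 0.03731 = 0.004802 mol.
At the final (second) equivalence point, 2 mol OH^- react per mol H2C2O4, so n(H2C2O4) = 0.004802 / 2 = 0.002401 mol.
[H2C2O4] = 0.002401 / 0.03453 L = 0.0695 M.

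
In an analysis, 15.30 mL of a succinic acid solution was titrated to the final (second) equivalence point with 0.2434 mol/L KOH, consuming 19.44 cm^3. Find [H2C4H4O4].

n(KOH) = 0.2434 x 0.01944 = 0.004732 mol.
At the final (second) equivalence point, 2 mol OH^- react per mol H2C4H4O4, so n(H2C4H4O4) = 0.004732 / 2 = 0.002366 mol.
[H2C4H4O4] = 0.002366 / 0.01530 L = 0.155 M.

0.155 M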